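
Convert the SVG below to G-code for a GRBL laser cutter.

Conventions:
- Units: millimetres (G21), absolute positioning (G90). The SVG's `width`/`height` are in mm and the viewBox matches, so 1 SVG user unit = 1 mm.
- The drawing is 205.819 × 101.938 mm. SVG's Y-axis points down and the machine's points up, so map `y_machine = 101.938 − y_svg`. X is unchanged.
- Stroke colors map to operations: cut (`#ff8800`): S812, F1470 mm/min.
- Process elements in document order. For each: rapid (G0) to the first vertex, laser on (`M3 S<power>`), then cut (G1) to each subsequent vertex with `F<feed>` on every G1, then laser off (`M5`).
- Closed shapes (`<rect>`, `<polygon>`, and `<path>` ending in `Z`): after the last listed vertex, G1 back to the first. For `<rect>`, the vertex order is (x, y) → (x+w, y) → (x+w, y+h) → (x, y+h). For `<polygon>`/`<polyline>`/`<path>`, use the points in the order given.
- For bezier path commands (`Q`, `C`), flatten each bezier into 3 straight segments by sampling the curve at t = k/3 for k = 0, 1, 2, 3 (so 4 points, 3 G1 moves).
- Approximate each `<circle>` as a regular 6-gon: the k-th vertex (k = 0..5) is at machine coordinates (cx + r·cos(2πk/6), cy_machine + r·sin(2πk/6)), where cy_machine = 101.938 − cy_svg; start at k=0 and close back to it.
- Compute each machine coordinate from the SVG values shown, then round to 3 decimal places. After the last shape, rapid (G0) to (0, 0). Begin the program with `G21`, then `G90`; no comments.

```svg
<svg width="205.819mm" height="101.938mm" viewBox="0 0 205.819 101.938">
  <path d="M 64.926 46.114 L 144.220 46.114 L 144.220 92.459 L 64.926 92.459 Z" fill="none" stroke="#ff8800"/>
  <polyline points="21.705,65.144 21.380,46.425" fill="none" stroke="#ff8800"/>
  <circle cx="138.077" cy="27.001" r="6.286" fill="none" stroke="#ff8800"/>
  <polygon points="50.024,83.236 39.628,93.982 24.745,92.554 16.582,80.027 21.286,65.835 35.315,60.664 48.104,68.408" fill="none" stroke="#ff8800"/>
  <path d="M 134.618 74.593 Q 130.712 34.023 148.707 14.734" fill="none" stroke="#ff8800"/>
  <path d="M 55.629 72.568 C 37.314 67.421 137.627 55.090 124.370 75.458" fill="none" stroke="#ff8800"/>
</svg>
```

G21
G90
G0 X64.926 Y55.824
M3 S812
G1 X144.220 Y55.824 F1470
G1 X144.220 Y9.479 F1470
G1 X64.926 Y9.479 F1470
G1 X64.926 Y55.824 F1470
M5
G0 X21.705 Y36.794
M3 S812
G1 X21.380 Y55.513 F1470
M5
G0 X144.363 Y74.937
M3 S812
G1 X141.220 Y80.381 F1470
G1 X134.934 Y80.381 F1470
G1 X131.791 Y74.937 F1470
G1 X134.934 Y69.493 F1470
G1 X141.220 Y69.493 F1470
G1 X144.363 Y74.937 F1470
M5
G0 X50.024 Y18.702
M3 S812
G1 X39.628 Y7.956 F1470
G1 X24.745 Y9.384 F1470
G1 X16.582 Y21.911 F1470
G1 X21.286 Y36.103 F1470
G1 X35.315 Y41.274 F1470
G1 X48.104 Y33.530 F1470
G1 X50.024 Y18.702 F1470
M5
G0 X134.618 Y27.345
M3 S812
G1 X134.447 Y52.027 F1470
G1 X139.144 Y71.980 F1470
G1 X148.707 Y87.204 F1470
M5
G0 X55.629 Y29.370
M3 S812
G1 X68.257 Y35.435 F1470
G1 X108.370 Y37.425 F1470
G1 X124.370 Y26.480 F1470
M5
G0 X0.000 Y0.000

viewBox `0 0 205.819 101.938` with mm width/height → 1 unit = 1 mm. Flip: y_m = 101.938 − y_svg.

**Shape 1** — `<path>` rectangle, stroke `#ff8800` → cut (S812, F1470). Machine vertices: (64.926,55.824) → (144.220,55.824) → (144.220,9.479) → (64.926,9.479) → (64.926,55.824). Closed: final G1 returns to the first vertex.

**Shape 2** — `<polyline>` line segment, stroke `#ff8800` → cut (S812, F1470). Machine vertices: (21.705,36.794) → (21.380,55.513). Open path.

**Shape 3** — `<circle>` circle, stroke `#ff8800` → cut (S812, F1470). Machine vertices: (144.363,74.937) → (141.220,80.381) → (134.934,80.381) → (131.791,74.937) → (134.934,69.493) → (141.220,69.493) → (144.363,74.937). Closed: final G1 returns to the first vertex.

**Shape 4** — `<polygon>` regular polygon, stroke `#ff8800` → cut (S812, F1470). Machine vertices: (50.024,18.702) → (39.628,7.956) → (24.745,9.384) → (16.582,21.911) → (21.286,36.103) → (35.315,41.274) → (48.104,33.530) → (50.024,18.702). Closed: final G1 returns to the first vertex.

**Shape 5** — `<path>` quadratic bezier, stroke `#ff8800` → cut (S812, F1470). Control points (SVG): P0=(134.618,74.593), P1=(130.712,34.023), P2=(148.707,14.734); sampled at t=k/3. Machine vertices: (134.618,27.345) → (134.447,52.027) → (139.144,71.980) → (148.707,87.204). Open path.

**Shape 6** — `<path>` cubic bezier, stroke `#ff8800` → cut (S812, F1470). Control points (SVG): P0=(55.629,72.568), P1=(37.314,67.421), P2=(137.627,55.090), P3=(124.370,75.458); sampled at t=k/3. Machine vertices: (55.629,29.370) → (68.257,35.435) → (108.370,37.425) → (124.370,26.480). Open path.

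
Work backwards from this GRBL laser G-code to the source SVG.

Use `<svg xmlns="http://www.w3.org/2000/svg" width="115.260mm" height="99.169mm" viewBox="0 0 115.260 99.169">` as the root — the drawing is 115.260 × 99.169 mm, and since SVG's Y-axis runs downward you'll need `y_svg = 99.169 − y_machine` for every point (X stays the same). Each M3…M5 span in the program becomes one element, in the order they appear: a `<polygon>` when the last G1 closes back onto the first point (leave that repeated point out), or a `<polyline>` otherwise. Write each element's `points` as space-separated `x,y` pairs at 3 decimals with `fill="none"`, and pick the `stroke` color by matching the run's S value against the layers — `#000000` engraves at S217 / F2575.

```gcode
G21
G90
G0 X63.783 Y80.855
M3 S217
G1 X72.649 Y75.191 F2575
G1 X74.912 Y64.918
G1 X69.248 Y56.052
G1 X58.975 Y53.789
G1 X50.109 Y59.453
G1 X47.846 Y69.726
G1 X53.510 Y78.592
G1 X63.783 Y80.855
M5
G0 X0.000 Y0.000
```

<svg xmlns="http://www.w3.org/2000/svg" width="115.260mm" height="99.169mm" viewBox="0 0 115.260 99.169">
  <polygon points="63.783,18.314 72.649,23.978 74.912,34.251 69.248,43.117 58.975,45.380 50.109,39.716 47.846,29.443 53.510,20.577" fill="none" stroke="#000000"/>
</svg>

Machine Y-up, SVG Y-down with viewBox height 99.169, so y_svg = 99.169 − y_machine; X carries over. Every run uses S217, so all elements get stroke `#000000` (engrave).

Run 1: The run returns to its start, so emit a `<polygon>` with points (Y-flipped): 63.783,18.314 72.649,23.978 74.912,34.251 69.248,43.117 58.975,45.380 50.109,39.716 47.846,29.443 53.510,20.577.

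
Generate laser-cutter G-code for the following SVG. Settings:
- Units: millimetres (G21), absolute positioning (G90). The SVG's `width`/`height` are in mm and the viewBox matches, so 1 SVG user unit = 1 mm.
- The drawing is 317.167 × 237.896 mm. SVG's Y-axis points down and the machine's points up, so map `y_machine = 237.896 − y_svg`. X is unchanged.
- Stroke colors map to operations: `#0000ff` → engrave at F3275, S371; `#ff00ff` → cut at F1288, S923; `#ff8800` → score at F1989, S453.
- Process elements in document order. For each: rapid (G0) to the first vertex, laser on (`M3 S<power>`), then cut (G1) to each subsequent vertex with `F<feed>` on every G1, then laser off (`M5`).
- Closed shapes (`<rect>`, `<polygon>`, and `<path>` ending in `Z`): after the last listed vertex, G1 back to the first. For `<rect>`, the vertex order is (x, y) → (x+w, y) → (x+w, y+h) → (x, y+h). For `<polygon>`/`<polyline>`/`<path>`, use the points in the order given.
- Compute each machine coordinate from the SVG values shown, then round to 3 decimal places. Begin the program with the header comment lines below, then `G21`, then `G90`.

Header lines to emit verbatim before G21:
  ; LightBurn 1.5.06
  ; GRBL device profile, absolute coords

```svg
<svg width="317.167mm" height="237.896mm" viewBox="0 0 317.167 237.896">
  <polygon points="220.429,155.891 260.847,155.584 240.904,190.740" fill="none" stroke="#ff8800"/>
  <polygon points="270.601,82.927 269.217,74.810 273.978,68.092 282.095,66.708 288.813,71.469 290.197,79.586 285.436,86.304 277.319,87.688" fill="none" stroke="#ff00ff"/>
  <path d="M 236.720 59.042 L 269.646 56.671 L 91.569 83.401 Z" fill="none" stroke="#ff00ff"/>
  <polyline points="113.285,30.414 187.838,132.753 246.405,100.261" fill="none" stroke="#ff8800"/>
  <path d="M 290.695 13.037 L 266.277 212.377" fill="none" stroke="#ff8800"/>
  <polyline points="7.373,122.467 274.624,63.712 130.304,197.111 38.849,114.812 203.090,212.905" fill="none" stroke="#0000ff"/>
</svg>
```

1 u = 1 mm; y_m = 237.896 − y.

[1] `<polygon>` regular polygon, #ff8800→score S453 F1989: (220.429,82.005) → (260.847,82.312) → (240.904,47.156) → (220.429,82.005) (closed)

[2] `<polygon>` regular polygon, #ff00ff→cut S923 F1288: (270.601,154.969) → (269.217,163.086) → (273.978,169.804) → (282.095,171.188) → (288.813,166.427) → (290.197,158.310) → (285.436,151.592) → (277.319,150.208) → (270.601,154.969) (closed)

[3] `<path>` closed polygon, #ff00ff→cut S923 F1288: (236.720,178.854) → (269.646,181.225) → (91.569,154.495) → (236.720,178.854) (closed)

[4] `<polyline>` open polyline, #ff8800→score S453 F1989: (113.285,207.482) → (187.838,105.143) → (246.405,137.635)

[5] `<path>` line segment, #ff8800→score S453 F1989: (290.695,224.859) → (266.277,25.519)

[6] `<polyline>` open polyline, #0000ff→engrave S371 F3275: (7.373,115.429) → (274.624,174.184) → (130.304,40.785) → (38.849,123.084) → (203.090,24.991)

; LightBurn 1.5.06
; GRBL device profile, absolute coords
G21
G90
G0 X220.429 Y82.005
M3 S453
G1 X260.847 Y82.312 F1989
G1 X240.904 Y47.156 F1989
G1 X220.429 Y82.005 F1989
M5
G0 X270.601 Y154.969
M3 S923
G1 X269.217 Y163.086 F1288
G1 X273.978 Y169.804 F1288
G1 X282.095 Y171.188 F1288
G1 X288.813 Y166.427 F1288
G1 X290.197 Y158.310 F1288
G1 X285.436 Y151.592 F1288
G1 X277.319 Y150.208 F1288
G1 X270.601 Y154.969 F1288
M5
G0 X236.720 Y178.854
M3 S923
G1 X269.646 Y181.225 F1288
G1 X91.569 Y154.495 F1288
G1 X236.720 Y178.854 F1288
M5
G0 X113.285 Y207.482
M3 S453
G1 X187.838 Y105.143 F1989
G1 X246.405 Y137.635 F1989
M5
G0 X290.695 Y224.859
M3 S453
G1 X266.277 Y25.519 F1989
M5
G0 X7.373 Y115.429
M3 S371
G1 X274.624 Y174.184 F3275
G1 X130.304 Y40.785 F3275
G1 X38.849 Y123.084 F3275
G1 X203.090 Y24.991 F3275
M5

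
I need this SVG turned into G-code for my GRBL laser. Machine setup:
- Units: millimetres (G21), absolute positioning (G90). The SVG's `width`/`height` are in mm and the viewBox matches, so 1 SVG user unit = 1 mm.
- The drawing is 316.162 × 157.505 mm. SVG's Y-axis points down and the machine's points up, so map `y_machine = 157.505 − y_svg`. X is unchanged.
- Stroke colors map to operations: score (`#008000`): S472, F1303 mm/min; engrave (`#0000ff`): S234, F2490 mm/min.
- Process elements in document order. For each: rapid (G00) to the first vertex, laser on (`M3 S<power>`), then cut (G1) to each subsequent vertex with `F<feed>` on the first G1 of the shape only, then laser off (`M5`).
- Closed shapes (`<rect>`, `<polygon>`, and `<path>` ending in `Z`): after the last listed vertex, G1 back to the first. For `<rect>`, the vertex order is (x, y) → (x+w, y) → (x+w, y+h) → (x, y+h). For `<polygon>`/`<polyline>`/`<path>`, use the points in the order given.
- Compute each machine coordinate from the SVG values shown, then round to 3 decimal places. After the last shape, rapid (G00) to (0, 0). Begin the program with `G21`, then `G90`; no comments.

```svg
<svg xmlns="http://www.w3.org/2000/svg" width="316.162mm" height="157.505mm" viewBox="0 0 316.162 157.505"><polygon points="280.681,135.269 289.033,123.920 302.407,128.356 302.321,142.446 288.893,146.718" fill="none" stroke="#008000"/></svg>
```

1 u = 1 mm; y_m = 157.505 − y.

[1] `<polygon>` regular polygon, #008000→score S472 F1303: (280.681,22.236) → (289.033,33.585) → (302.407,29.149) → (302.321,15.059) → (288.893,10.787) → (280.681,22.236) (closed)

G21
G90
G00 X280.681 Y22.236
M3 S472
G1 X289.033 Y33.585 F1303
G1 X302.407 Y29.149
G1 X302.321 Y15.059
G1 X288.893 Y10.787
G1 X280.681 Y22.236
M5
G00 X0.000 Y0.000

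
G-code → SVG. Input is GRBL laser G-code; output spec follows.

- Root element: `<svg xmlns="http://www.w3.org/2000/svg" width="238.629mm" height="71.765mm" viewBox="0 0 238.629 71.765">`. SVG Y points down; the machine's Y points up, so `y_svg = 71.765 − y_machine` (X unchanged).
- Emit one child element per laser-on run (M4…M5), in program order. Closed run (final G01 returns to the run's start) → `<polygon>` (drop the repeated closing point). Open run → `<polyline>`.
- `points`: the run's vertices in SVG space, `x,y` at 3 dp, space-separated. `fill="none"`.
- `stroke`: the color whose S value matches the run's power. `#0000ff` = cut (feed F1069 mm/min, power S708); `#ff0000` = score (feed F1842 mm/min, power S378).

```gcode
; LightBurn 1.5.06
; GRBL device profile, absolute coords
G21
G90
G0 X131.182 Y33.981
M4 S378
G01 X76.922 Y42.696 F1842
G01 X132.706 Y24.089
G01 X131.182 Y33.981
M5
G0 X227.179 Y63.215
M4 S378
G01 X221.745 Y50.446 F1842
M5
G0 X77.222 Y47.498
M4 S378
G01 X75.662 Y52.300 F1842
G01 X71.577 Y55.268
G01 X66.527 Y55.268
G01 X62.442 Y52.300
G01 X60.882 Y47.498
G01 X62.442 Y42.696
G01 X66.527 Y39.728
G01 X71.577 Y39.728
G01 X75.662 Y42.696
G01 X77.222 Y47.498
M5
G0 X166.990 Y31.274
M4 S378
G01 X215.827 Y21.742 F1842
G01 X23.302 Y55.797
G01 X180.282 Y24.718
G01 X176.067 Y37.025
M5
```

Each laser-on run becomes one SVG element. Flip Y back into SVG space with y_svg = 71.765 − y_machine. Every run uses S378, so all elements get stroke `#ff0000` (score).

Run 1: The run returns to its start, so emit a `<polygon>` with points (Y-flipped): 131.182,37.784 76.922,29.069 132.706,47.676.

Run 2: The run is open, so emit a `<polyline>` with points (Y-flipped): 227.179,8.550 221.745,21.319.

Run 3: The run returns to its start, so emit a `<polygon>` with points (Y-flipped): 77.222,24.267 75.662,19.465 71.577,16.497 66.527,16.497 62.442,19.465 60.882,24.267 62.442,29.069 66.527,32.037 71.577,32.037 75.662,29.069.

Run 4: The run is open, so emit a `<polyline>` with points (Y-flipped): 166.990,40.491 215.827,50.023 23.302,15.968 180.282,47.047 176.067,34.740.

<svg xmlns="http://www.w3.org/2000/svg" width="238.629mm" height="71.765mm" viewBox="0 0 238.629 71.765">
  <polygon points="131.182,37.784 76.922,29.069 132.706,47.676" fill="none" stroke="#ff0000"/>
  <polyline points="227.179,8.550 221.745,21.319" fill="none" stroke="#ff0000"/>
  <polygon points="77.222,24.267 75.662,19.465 71.577,16.497 66.527,16.497 62.442,19.465 60.882,24.267 62.442,29.069 66.527,32.037 71.577,32.037 75.662,29.069" fill="none" stroke="#ff0000"/>
  <polyline points="166.990,40.491 215.827,50.023 23.302,15.968 180.282,47.047 176.067,34.740" fill="none" stroke="#ff0000"/>
</svg>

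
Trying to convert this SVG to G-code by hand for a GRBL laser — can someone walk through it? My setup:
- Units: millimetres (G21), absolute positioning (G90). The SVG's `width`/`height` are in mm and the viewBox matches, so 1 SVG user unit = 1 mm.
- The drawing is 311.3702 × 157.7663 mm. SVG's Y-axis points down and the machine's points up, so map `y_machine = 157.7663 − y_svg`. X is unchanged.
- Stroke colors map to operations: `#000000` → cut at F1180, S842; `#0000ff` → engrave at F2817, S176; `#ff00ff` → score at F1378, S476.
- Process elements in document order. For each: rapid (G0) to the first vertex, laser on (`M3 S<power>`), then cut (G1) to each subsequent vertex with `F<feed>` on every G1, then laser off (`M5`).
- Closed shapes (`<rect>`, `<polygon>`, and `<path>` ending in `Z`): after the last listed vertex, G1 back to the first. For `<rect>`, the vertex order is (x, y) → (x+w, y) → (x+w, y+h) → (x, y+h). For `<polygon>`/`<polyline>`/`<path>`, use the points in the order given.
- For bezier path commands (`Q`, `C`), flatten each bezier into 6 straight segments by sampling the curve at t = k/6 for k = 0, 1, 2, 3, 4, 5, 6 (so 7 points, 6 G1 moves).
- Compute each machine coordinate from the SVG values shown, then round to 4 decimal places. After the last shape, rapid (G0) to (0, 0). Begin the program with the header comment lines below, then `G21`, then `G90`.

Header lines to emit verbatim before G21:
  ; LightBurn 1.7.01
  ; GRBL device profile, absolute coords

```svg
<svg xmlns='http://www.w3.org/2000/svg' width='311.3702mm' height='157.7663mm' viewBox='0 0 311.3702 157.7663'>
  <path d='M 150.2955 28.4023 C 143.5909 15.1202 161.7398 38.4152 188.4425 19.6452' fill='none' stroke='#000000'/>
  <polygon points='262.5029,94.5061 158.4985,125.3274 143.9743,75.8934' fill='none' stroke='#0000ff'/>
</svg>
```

; LightBurn 1.7.01
; GRBL device profile, absolute coords
G21
G90
G0 X150.2955 Y129.3640
M3 S842
G1 X148.9389 Y133.3210 F1180
G1 X151.2717 Y133.3664 F1180
G1 X156.8413 Y131.6846 F1180
G1 X165.1948 Y130.4601 F1180
G1 X175.8794 Y131.8774 F1180
G1 X188.4425 Y138.1211 F1180
M5
G0 X262.5029 Y63.2602
M3 S176
G1 X158.4985 Y32.4389 F2817
G1 X143.9743 Y81.8729 F2817
G1 X262.5029 Y63.2602 F2817
M5
G0 X0.0000 Y0.0000

viewBox `0 0 311.3702 157.7663` with mm width/height → 1 unit = 1 mm. Flip: y_m = 157.7663 − y_svg.

**Shape 1** — `<path>` cubic bezier, stroke `#000000` → cut (S842, F1180). Control points (SVG): P0=(150.2955,28.4023), P1=(143.5909,15.1202), P2=(161.7398,38.4152), P3=(188.4425,19.6452); sampled at t=k/6. Machine vertices: (150.2955,129.3640) → (148.9389,133.3210) → (151.2717,133.3664) → (156.8413,131.6846) → (165.1948,130.4601) → (175.8794,131.8774) → (188.4425,138.1211). Open path.

**Shape 2** — `<polygon>` closed polygon, stroke `#0000ff` → engrave (S176, F2817). Machine vertices: (262.5029,63.2602) → (158.4985,32.4389) → (143.9743,81.8729) → (262.5029,63.2602). Closed: final G1 returns to the first vertex.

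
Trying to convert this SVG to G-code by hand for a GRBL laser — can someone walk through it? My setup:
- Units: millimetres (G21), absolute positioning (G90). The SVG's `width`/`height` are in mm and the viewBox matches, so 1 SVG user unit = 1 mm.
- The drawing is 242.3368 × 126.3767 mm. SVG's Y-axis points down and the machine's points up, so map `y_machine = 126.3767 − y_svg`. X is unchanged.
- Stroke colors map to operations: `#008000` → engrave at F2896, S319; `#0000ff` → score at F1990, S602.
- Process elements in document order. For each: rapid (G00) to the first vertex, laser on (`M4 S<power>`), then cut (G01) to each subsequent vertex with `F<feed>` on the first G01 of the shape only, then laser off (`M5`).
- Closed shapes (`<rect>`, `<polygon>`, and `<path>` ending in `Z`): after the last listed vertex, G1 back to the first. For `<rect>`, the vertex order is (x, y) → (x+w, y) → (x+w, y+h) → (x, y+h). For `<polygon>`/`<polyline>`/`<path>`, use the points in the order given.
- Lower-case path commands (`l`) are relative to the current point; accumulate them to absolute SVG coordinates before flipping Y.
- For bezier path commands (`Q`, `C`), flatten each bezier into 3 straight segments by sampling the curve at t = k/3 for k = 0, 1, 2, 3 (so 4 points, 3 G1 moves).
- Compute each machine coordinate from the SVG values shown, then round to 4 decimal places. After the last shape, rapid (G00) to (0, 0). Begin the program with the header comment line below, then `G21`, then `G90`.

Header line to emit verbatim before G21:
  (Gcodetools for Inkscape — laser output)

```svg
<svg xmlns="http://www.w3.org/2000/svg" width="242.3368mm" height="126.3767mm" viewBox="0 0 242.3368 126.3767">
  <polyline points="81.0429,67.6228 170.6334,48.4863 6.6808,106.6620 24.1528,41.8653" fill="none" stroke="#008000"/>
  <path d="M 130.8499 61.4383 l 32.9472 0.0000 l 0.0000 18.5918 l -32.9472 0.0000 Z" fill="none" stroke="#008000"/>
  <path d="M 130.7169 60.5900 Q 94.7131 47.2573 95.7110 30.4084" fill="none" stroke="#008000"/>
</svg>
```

(Gcodetools for Inkscape — laser output)
G21
G90
G00 X81.0429 Y58.7539
M4 S319
G01 X170.6334 Y77.8904 F2896
G01 X6.6808 Y19.7147
G01 X24.1528 Y84.5114
M5
G00 X130.8499 Y64.9384
M4 S319
G01 X163.7971 Y64.9384 F2896
G01 X163.7971 Y46.3466
G01 X130.8499 Y46.3466
G01 X130.8499 Y64.9384
M5
G00 X130.7169 Y65.7867
M4 S319
G01 X110.8257 Y75.0659 F2896
G01 X99.1570 Y85.1264
G01 X95.7110 Y95.9683
M5
G00 X0.0000 Y0.0000

viewBox `0 0 242.3368 126.3767` with mm width/height → 1 unit = 1 mm. Flip: y_m = 126.3767 − y_svg.

**Shape 1** — `<polyline>` open polyline, stroke `#008000` → engrave (S319, F2896). Machine vertices: (81.0429,58.7539) → (170.6334,77.8904) → (6.6808,19.7147) → (24.1528,84.5114). Open path.

**Shape 2** — `<path>` rectangle, stroke `#008000` → engrave (S319, F2896). Machine vertices: (130.8499,64.9384) → (163.7971,64.9384) → (163.7971,46.3466) → (130.8499,46.3466) → (130.8499,64.9384). Closed: final G1 returns to the first vertex.

**Shape 3** — `<path>` quadratic bezier, stroke `#008000` → engrave (S319, F2896). Control points (SVG): P0=(130.7169,60.5900), P1=(94.7131,47.2573), P2=(95.7110,30.4084); sampled at t=k/3. Machine vertices: (130.7169,65.7867) → (110.8257,75.0659) → (99.1570,85.1264) → (95.7110,95.9683). Open path.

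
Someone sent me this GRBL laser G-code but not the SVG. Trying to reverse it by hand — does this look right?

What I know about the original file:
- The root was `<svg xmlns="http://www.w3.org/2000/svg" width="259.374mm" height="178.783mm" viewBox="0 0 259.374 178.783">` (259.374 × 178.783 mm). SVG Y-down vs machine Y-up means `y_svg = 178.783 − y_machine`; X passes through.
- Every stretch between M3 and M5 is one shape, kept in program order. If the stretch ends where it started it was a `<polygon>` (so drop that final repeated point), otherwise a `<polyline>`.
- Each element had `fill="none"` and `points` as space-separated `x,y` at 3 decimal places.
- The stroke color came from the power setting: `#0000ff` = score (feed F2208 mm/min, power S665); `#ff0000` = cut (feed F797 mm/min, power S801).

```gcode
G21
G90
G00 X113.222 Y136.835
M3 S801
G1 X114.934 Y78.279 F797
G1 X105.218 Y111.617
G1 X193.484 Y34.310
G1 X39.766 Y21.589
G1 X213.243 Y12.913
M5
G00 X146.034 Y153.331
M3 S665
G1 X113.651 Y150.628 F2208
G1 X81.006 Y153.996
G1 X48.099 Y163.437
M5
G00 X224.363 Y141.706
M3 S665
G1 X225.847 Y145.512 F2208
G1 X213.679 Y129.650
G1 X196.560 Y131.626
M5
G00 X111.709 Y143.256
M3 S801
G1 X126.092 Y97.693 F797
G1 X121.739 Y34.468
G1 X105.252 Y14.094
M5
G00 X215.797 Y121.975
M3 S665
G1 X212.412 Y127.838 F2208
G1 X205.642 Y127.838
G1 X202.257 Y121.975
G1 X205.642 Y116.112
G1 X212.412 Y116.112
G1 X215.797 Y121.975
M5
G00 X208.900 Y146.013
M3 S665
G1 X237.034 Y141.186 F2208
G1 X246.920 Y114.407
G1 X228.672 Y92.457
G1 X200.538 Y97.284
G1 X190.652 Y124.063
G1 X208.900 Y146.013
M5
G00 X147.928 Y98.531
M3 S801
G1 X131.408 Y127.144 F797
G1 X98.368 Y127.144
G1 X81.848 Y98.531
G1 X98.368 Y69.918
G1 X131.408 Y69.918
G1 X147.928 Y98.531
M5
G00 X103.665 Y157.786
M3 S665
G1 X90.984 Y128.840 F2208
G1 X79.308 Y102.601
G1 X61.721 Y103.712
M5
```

Machine Y-up, SVG Y-down with viewBox height 178.783, so y_svg = 178.783 − y_machine; X carries over.

Run 1: S801 ⇒ cut layer `#ff0000`. The run is open, so emit a `<polyline>` with points (Y-flipped): 113.222,41.948 114.934,100.504 105.218,67.166 193.484,144.473 39.766,157.194 213.243,165.870.

Run 2: power S665 maps to stroke `#0000ff` (score). The run is open, so emit a `<polyline>` with points (Y-flipped): 146.034,25.452 113.651,28.155 81.006,24.787 48.099,15.346.

Run 3: the run's S665 means `#0000ff` (score). The run is open, so emit a `<polyline>` with points (Y-flipped): 224.363,37.077 225.847,33.271 213.679,49.133 196.560,47.157.

Run 4: power S801 maps to stroke `#ff0000` (cut). The run is open, so emit a `<polyline>` with points (Y-flipped): 111.709,35.527 126.092,81.090 121.739,144.315 105.252,164.689.

Run 5: S665 ⇒ score layer `#0000ff`. The run returns to its start, so emit a `<polygon>` with points (Y-flipped): 215.797,56.808 212.412,50.945 205.642,50.945 202.257,56.808 205.642,62.671 212.412,62.671.

Run 6: the run's S665 means `#0000ff` (score). The run returns to its start, so emit a `<polygon>` with points (Y-flipped): 208.900,32.770 237.034,37.597 246.920,64.376 228.672,86.326 200.538,81.499 190.652,54.720.

Run 7: power S801 maps to stroke `#ff0000` (cut). The run returns to its start, so emit a `<polygon>` with points (Y-flipped): 147.928,80.252 131.408,51.639 98.368,51.639 81.848,80.252 98.368,108.865 131.408,108.865.

Run 8: S665 ⇒ score layer `#0000ff`. The run is open, so emit a `<polyline>` with points (Y-flipped): 103.665,20.997 90.984,49.943 79.308,76.182 61.721,75.071.

<svg xmlns="http://www.w3.org/2000/svg" width="259.374mm" height="178.783mm" viewBox="0 0 259.374 178.783">
  <polyline points="113.222,41.948 114.934,100.504 105.218,67.166 193.484,144.473 39.766,157.194 213.243,165.870" fill="none" stroke="#ff0000"/>
  <polyline points="146.034,25.452 113.651,28.155 81.006,24.787 48.099,15.346" fill="none" stroke="#0000ff"/>
  <polyline points="224.363,37.077 225.847,33.271 213.679,49.133 196.560,47.157" fill="none" stroke="#0000ff"/>
  <polyline points="111.709,35.527 126.092,81.090 121.739,144.315 105.252,164.689" fill="none" stroke="#ff0000"/>
  <polygon points="215.797,56.808 212.412,50.945 205.642,50.945 202.257,56.808 205.642,62.671 212.412,62.671" fill="none" stroke="#0000ff"/>
  <polygon points="208.900,32.770 237.034,37.597 246.920,64.376 228.672,86.326 200.538,81.499 190.652,54.720" fill="none" stroke="#0000ff"/>
  <polygon points="147.928,80.252 131.408,51.639 98.368,51.639 81.848,80.252 98.368,108.865 131.408,108.865" fill="none" stroke="#ff0000"/>
  <polyline points="103.665,20.997 90.984,49.943 79.308,76.182 61.721,75.071" fill="none" stroke="#0000ff"/>
</svg>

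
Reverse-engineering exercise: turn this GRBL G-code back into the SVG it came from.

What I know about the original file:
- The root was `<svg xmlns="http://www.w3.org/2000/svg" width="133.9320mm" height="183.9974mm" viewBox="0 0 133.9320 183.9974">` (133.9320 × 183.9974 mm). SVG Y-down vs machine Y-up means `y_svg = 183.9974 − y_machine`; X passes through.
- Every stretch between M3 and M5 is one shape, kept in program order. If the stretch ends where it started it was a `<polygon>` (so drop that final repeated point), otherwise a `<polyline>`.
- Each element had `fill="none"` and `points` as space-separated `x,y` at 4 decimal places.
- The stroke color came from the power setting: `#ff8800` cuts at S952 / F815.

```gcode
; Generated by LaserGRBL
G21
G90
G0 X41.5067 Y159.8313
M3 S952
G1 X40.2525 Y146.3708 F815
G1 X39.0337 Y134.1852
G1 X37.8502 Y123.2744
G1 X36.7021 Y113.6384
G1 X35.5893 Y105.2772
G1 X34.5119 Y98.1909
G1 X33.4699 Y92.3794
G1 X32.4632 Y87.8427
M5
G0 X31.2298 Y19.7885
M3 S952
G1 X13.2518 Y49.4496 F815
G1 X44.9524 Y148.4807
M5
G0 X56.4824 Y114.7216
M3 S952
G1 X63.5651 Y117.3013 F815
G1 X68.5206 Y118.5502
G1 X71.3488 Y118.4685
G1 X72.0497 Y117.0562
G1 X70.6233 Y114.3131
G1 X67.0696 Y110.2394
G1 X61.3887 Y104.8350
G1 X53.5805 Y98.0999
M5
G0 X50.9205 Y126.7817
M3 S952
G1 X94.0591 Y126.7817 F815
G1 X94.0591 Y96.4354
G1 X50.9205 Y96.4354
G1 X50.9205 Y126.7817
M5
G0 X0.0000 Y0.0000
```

Machine Y-up, SVG Y-down with viewBox height 183.9974, so y_svg = 183.9974 − y_machine; X carries over. Every run uses S952, so all elements get stroke `#ff8800` (cut).

Run 1: The run is open, so emit a `<polyline>` with points (Y-flipped): 41.5067,24.1661 40.2525,37.6266 39.0337,49.8122 37.8502,60.7230 36.7021,70.3590 35.5893,78.7202 34.5119,85.8065 33.4699,91.6180 32.4632,96.1547.

Run 2: The run is open, so emit a `<polyline>` with points (Y-flipped): 31.2298,164.2089 13.2518,134.5478 44.9524,35.5167.

Run 3: The run is open, so emit a `<polyline>` with points (Y-flipped): 56.4824,69.2758 63.5651,66.6961 68.5206,65.4472 71.3488,65.5289 72.0497,66.9412 70.6233,69.6843 67.0696,73.7580 61.3887,79.1624 53.5805,85.8975.

Run 4: The run returns to its start, so emit a `<polygon>` with points (Y-flipped): 50.9205,57.2157 94.0591,57.2157 94.0591,87.5620 50.9205,87.5620.

<svg xmlns="http://www.w3.org/2000/svg" width="133.9320mm" height="183.9974mm" viewBox="0 0 133.9320 183.9974">
  <polyline points="41.5067,24.1661 40.2525,37.6266 39.0337,49.8122 37.8502,60.7230 36.7021,70.3590 35.5893,78.7202 34.5119,85.8065 33.4699,91.6180 32.4632,96.1547" fill="none" stroke="#ff8800"/>
  <polyline points="31.2298,164.2089 13.2518,134.5478 44.9524,35.5167" fill="none" stroke="#ff8800"/>
  <polyline points="56.4824,69.2758 63.5651,66.6961 68.5206,65.4472 71.3488,65.5289 72.0497,66.9412 70.6233,69.6843 67.0696,73.7580 61.3887,79.1624 53.5805,85.8975" fill="none" stroke="#ff8800"/>
  <polygon points="50.9205,57.2157 94.0591,57.2157 94.0591,87.5620 50.9205,87.5620" fill="none" stroke="#ff8800"/>
</svg>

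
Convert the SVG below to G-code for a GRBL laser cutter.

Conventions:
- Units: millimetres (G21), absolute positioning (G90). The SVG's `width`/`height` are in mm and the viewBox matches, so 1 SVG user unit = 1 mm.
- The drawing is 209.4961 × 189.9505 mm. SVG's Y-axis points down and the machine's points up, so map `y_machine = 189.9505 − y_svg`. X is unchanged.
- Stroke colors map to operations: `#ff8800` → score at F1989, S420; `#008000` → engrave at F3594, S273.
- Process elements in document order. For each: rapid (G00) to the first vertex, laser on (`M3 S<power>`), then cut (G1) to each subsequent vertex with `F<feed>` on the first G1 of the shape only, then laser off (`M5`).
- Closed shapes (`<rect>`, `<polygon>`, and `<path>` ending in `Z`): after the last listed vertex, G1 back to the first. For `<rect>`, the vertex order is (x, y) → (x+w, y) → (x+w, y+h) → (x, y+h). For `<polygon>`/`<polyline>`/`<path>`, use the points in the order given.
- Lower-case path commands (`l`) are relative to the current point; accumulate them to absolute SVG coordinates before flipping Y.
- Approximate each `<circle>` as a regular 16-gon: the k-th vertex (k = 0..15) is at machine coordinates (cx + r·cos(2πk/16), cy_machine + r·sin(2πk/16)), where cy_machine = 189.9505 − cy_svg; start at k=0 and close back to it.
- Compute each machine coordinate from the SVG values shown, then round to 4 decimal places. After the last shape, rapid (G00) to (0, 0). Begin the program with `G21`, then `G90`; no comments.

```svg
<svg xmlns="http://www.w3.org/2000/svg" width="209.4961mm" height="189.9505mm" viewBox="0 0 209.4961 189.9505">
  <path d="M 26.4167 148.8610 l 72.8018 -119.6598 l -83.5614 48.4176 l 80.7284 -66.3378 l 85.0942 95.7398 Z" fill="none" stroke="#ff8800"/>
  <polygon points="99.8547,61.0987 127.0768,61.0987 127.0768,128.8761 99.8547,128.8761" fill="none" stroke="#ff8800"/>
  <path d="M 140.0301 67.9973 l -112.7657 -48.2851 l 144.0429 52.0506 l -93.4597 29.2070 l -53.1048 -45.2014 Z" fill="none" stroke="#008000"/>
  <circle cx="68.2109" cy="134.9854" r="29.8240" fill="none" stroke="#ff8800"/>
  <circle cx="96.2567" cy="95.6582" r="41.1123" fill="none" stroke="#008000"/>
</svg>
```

viewBox `0 0 209.4961 189.9505` with mm width/height → 1 unit = 1 mm. Flip: y_m = 189.9505 − y_svg.

**Shape 1** — `<path>` closed polygon, stroke `#ff8800` → score (S420, F1989). Machine vertices: (26.4167,41.0895) → (99.2185,160.7493) → (15.6571,112.3317) → (96.3855,178.6695) → (181.4797,82.9297) → (26.4167,41.0895). Closed: final G1 returns to the first vertex.

**Shape 2** — `<polygon>` rectangle, stroke `#ff8800` → score (S420, F1989). Machine vertices: (99.8547,128.8518) → (127.0768,128.8518) → (127.0768,61.0744) → (99.8547,61.0744) → (99.8547,128.8518). Closed: final G1 returns to the first vertex.

**Shape 3** — `<path>` closed polygon, stroke `#008000` → engrave (S273, F3594). Machine vertices: (140.0301,121.9532) → (27.2644,170.2383) → (171.3073,118.1877) → (77.8476,88.9807) → (24.7428,134.1821) → (140.0301,121.9532). Closed: final G1 returns to the first vertex.

**Shape 4** — `<circle>` circle, stroke `#ff8800` → score (S420, F1989). Machine vertices: (98.0349,54.9651) → (95.7647,66.3783) → (89.2997,76.0539) → (79.6241,82.5189) → (68.2109,84.7891) → (56.7977,82.5189) → (47.1221,76.0539) → (40.6571,66.3783) → (38.3869,54.9651) → (40.6571,43.5519) → (47.1221,33.8763) → (56.7977,27.4113) → (68.2109,25.1411) → (79.6241,27.4113) → (89.2997,33.8763) → (95.7647,43.5519) → (98.0349,54.9651). Closed: final G1 returns to the first vertex.

**Shape 5** — `<circle>` circle, stroke `#008000` → engrave (S273, F3594). Machine vertices: (137.3690,94.2923) → (134.2395,110.0253) → (125.3275,123.3631) → (111.9897,132.2751) → (96.2567,135.4046) → (80.5237,132.2751) → (67.1859,123.3631) → (58.2739,110.0253) → (55.1444,94.2923) → (58.2739,78.5593) → (67.1859,65.2215) → (80.5237,56.3095) → (96.2567,53.1800) → (111.9897,56.3095) → (125.3275,65.2215) → (134.2395,78.5593) → (137.3690,94.2923). Closed: final G1 returns to the first vertex.

G21
G90
G00 X26.4167 Y41.0895
M3 S420
G1 X99.2185 Y160.7493 F1989
G1 X15.6571 Y112.3317
G1 X96.3855 Y178.6695
G1 X181.4797 Y82.9297
G1 X26.4167 Y41.0895
M5
G00 X99.8547 Y128.8518
M3 S420
G1 X127.0768 Y128.8518 F1989
G1 X127.0768 Y61.0744
G1 X99.8547 Y61.0744
G1 X99.8547 Y128.8518
M5
G00 X140.0301 Y121.9532
M3 S273
G1 X27.2644 Y170.2383 F3594
G1 X171.3073 Y118.1877
G1 X77.8476 Y88.9807
G1 X24.7428 Y134.1821
G1 X140.0301 Y121.9532
M5
G00 X98.0349 Y54.9651
M3 S420
G1 X95.7647 Y66.3783 F1989
G1 X89.2997 Y76.0539
G1 X79.6241 Y82.5189
G1 X68.2109 Y84.7891
G1 X56.7977 Y82.5189
G1 X47.1221 Y76.0539
G1 X40.6571 Y66.3783
G1 X38.3869 Y54.9651
G1 X40.6571 Y43.5519
G1 X47.1221 Y33.8763
G1 X56.7977 Y27.4113
G1 X68.2109 Y25.1411
G1 X79.6241 Y27.4113
G1 X89.2997 Y33.8763
G1 X95.7647 Y43.5519
G1 X98.0349 Y54.9651
M5
G00 X137.3690 Y94.2923
M3 S273
G1 X134.2395 Y110.0253 F3594
G1 X125.3275 Y123.3631
G1 X111.9897 Y132.2751
G1 X96.2567 Y135.4046
G1 X80.5237 Y132.2751
G1 X67.1859 Y123.3631
G1 X58.2739 Y110.0253
G1 X55.1444 Y94.2923
G1 X58.2739 Y78.5593
G1 X67.1859 Y65.2215
G1 X80.5237 Y56.3095
G1 X96.2567 Y53.1800
G1 X111.9897 Y56.3095
G1 X125.3275 Y65.2215
G1 X134.2395 Y78.5593
G1 X137.3690 Y94.2923
M5
G00 X0.0000 Y0.0000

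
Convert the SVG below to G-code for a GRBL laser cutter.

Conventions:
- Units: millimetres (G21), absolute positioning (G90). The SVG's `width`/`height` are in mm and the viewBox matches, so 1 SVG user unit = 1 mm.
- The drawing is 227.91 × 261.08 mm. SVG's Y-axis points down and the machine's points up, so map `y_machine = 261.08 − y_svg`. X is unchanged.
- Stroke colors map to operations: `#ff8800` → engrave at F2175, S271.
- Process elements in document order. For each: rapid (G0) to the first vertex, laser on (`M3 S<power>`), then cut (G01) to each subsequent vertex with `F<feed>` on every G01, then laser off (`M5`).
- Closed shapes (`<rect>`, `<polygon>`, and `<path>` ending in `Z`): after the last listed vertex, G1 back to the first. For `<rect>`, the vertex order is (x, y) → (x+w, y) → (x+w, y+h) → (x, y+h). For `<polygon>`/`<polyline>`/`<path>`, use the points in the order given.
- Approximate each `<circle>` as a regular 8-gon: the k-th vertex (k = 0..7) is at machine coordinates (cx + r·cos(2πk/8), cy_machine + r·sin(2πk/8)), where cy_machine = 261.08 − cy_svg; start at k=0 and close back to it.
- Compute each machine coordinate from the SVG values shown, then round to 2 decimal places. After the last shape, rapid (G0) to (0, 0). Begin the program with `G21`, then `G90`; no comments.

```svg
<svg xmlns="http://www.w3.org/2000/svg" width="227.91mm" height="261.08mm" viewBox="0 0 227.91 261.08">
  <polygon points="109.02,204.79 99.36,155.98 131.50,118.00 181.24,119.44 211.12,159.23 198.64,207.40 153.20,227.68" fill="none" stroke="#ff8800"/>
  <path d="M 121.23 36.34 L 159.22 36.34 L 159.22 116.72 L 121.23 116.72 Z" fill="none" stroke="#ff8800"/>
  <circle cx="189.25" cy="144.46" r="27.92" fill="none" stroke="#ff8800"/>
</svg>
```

Since the viewBox matches the mm dimensions, user units are millimetres directly. The only transform is the Y-flip y_m = 261.08 − y_svg.

Shape 1 is a regular polygon drawn with `<polygon>`. Its stroke #ff8800 means engrave at S271, F2175. After flipping Y the toolpath is (109.02,56.29) → (99.36,105.10) → (131.50,143.08) → (181.24,141.64) → (211.12,101.85) → (198.64,53.68) → (153.20,33.40) → (109.02,56.29), returning to the start.

Shape 2 is a rectangle drawn with `<path>`. Its stroke #ff8800 means engrave at S271, F2175. After flipping Y the toolpath is (121.23,224.74) → (159.22,224.74) → (159.22,144.36) → (121.23,144.36) → (121.23,224.74), returning to the start.

Shape 3 is a circle drawn with `<circle>`. Its stroke #ff8800 means engrave at S271, F2175. After flipping Y the toolpath is (217.17,116.62) → (208.99,136.36) → (189.25,144.54) → (169.51,136.36) → (161.33,116.62) → (169.51,96.88) → (189.25,88.70) → (208.99,96.88) → (217.17,116.62), returning to the start.

G21
G90
G0 X109.02 Y56.29
M3 S271
G01 X99.36 Y105.10 F2175
G01 X131.50 Y143.08 F2175
G01 X181.24 Y141.64 F2175
G01 X211.12 Y101.85 F2175
G01 X198.64 Y53.68 F2175
G01 X153.20 Y33.40 F2175
G01 X109.02 Y56.29 F2175
M5
G0 X121.23 Y224.74
M3 S271
G01 X159.22 Y224.74 F2175
G01 X159.22 Y144.36 F2175
G01 X121.23 Y144.36 F2175
G01 X121.23 Y224.74 F2175
M5
G0 X217.17 Y116.62
M3 S271
G01 X208.99 Y136.36 F2175
G01 X189.25 Y144.54 F2175
G01 X169.51 Y136.36 F2175
G01 X161.33 Y116.62 F2175
G01 X169.51 Y96.88 F2175
G01 X189.25 Y88.70 F2175
G01 X208.99 Y96.88 F2175
G01 X217.17 Y116.62 F2175
M5
G0 X0.00 Y0.00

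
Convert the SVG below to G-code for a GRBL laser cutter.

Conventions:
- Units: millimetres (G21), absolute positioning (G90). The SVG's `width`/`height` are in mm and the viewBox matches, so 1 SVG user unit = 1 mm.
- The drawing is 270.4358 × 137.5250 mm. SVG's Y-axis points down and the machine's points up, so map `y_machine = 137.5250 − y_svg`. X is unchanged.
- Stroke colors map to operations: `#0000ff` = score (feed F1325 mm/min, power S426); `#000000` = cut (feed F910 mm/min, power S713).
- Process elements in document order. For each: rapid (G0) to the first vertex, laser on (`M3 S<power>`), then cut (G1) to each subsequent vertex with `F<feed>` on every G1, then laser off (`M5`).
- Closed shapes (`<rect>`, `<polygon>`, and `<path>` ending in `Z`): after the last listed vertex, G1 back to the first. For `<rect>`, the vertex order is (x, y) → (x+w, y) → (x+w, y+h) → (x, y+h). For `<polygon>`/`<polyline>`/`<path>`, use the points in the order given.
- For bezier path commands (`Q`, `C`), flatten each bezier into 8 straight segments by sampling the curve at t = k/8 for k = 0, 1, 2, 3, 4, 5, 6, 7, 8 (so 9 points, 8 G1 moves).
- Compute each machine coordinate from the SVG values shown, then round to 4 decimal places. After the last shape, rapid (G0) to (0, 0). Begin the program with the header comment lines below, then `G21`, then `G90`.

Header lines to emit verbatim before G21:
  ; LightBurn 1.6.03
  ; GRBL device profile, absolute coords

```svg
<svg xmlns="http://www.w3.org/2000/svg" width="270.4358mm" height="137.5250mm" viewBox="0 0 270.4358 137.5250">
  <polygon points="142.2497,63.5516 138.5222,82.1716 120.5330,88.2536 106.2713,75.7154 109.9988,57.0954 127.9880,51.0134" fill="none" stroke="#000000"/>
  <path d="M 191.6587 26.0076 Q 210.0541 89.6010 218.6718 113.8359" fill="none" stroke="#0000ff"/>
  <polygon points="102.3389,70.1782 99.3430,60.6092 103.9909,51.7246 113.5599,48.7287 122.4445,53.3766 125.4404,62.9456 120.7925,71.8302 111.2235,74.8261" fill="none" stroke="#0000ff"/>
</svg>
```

; LightBurn 1.6.03
; GRBL device profile, absolute coords
G21
G90
G0 X142.2497 Y73.9734
M3 S713
G1 X138.5222 Y55.3534 F910
G1 X120.5330 Y49.2714 F910
G1 X106.2713 Y61.8096 F910
G1 X109.9988 Y80.4296 F910
G1 X127.9880 Y86.5116 F910
G1 X142.2497 Y73.9734 F910
M5
G0 X191.6587 Y111.5174
M3 S426
G1 X196.1048 Y96.2340 F1325
G1 X200.2453 Y82.1806 F1325
G1 X204.0803 Y69.3571 F1325
G1 X207.6097 Y57.7636 F1325
G1 X210.8335 Y47.4001 F1325
G1 X213.7518 Y38.2665 F1325
G1 X216.3646 Y30.3628 F1325
G1 X218.6718 Y23.6891 F1325
M5
G0 X102.3389 Y67.3468
M3 S426
G1 X99.3430 Y76.9158 F1325
G1 X103.9909 Y85.8004 F1325
G1 X113.5599 Y88.7963 F1325
G1 X122.4445 Y84.1484 F1325
G1 X125.4404 Y74.5794 F1325
G1 X120.7925 Y65.6948 F1325
G1 X111.2235 Y62.6989 F1325
G1 X102.3389 Y67.3468 F1325
M5
G0 X0.0000 Y0.0000

viewBox `0 0 270.4358 137.5250` with mm width/height → 1 unit = 1 mm. Flip: y_m = 137.5250 − y_svg.

**Shape 1** — `<polygon>` regular polygon, stroke `#000000` → cut (S713, F910). Machine vertices: (142.2497,73.9734) → (138.5222,55.3534) → (120.5330,49.2714) → (106.2713,61.8096) → (109.9988,80.4296) → (127.9880,86.5116) → (142.2497,73.9734). Closed: final G1 returns to the first vertex.

**Shape 2** — `<path>` quadratic bezier, stroke `#0000ff` → score (S426, F1325). Control points (SVG): P0=(191.6587,26.0076), P1=(210.0541,89.6010), P2=(218.6718,113.8359); sampled at t=k/8. Machine vertices: (191.6587,111.5174) → (196.1048,96.2340) → (200.2453,82.1806) → (204.0803,69.3571) → (207.6097,57.7636) → (210.8335,47.4001) → (213.7518,38.2665) → (216.3646,30.3628) → (218.6718,23.6891). Open path.

**Shape 3** — `<polygon>` regular polygon, stroke `#0000ff` → score (S426, F1325). Machine vertices: (102.3389,67.3468) → (99.3430,76.9158) → (103.9909,85.8004) → (113.5599,88.7963) → (122.4445,84.1484) → (125.4404,74.5794) → (120.7925,65.6948) → (111.2235,62.6989) → (102.3389,67.3468). Closed: final G1 returns to the first vertex.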